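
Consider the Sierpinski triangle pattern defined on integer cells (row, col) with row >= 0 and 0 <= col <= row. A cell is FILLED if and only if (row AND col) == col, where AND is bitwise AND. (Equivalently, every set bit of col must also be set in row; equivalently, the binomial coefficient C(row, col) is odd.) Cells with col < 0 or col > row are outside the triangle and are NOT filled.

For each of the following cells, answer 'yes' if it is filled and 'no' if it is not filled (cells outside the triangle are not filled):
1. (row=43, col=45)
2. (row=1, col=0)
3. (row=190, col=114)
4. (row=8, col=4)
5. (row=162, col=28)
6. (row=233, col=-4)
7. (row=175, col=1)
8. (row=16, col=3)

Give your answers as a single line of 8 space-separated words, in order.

Answer: no yes no no no no yes no

Derivation:
(43,45): col outside [0, 43] -> not filled
(1,0): row=0b1, col=0b0, row AND col = 0b0 = 0; 0 == 0 -> filled
(190,114): row=0b10111110, col=0b1110010, row AND col = 0b110010 = 50; 50 != 114 -> empty
(8,4): row=0b1000, col=0b100, row AND col = 0b0 = 0; 0 != 4 -> empty
(162,28): row=0b10100010, col=0b11100, row AND col = 0b0 = 0; 0 != 28 -> empty
(233,-4): col outside [0, 233] -> not filled
(175,1): row=0b10101111, col=0b1, row AND col = 0b1 = 1; 1 == 1 -> filled
(16,3): row=0b10000, col=0b11, row AND col = 0b0 = 0; 0 != 3 -> empty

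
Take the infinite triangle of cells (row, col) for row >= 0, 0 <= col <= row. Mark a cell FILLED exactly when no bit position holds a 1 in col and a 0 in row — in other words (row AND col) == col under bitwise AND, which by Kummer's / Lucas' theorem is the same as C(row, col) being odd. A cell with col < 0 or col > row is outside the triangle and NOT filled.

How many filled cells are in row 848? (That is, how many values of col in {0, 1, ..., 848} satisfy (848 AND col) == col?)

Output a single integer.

Answer: 16

Derivation:
848 in binary = 1101010000
popcount(848) = number of 1-bits in 1101010000 = 4
A col c satisfies (848 AND c) == c iff every set bit of c is also set in 848; each of the 4 set bits of 848 can independently be on or off in c.
count = 2^4 = 16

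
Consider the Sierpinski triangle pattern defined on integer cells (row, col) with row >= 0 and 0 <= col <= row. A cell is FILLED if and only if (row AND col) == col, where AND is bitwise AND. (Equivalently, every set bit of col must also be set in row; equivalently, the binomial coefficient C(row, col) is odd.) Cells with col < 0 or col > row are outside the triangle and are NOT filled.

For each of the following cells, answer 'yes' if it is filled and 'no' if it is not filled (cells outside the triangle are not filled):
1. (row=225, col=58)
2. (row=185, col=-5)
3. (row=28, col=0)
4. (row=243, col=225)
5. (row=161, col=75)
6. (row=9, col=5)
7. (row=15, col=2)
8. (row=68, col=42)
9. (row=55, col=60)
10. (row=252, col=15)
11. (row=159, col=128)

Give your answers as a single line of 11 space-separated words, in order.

Answer: no no yes yes no no yes no no no yes

Derivation:
(225,58): row=0b11100001, col=0b111010, row AND col = 0b100000 = 32; 32 != 58 -> empty
(185,-5): col outside [0, 185] -> not filled
(28,0): row=0b11100, col=0b0, row AND col = 0b0 = 0; 0 == 0 -> filled
(243,225): row=0b11110011, col=0b11100001, row AND col = 0b11100001 = 225; 225 == 225 -> filled
(161,75): row=0b10100001, col=0b1001011, row AND col = 0b1 = 1; 1 != 75 -> empty
(9,5): row=0b1001, col=0b101, row AND col = 0b1 = 1; 1 != 5 -> empty
(15,2): row=0b1111, col=0b10, row AND col = 0b10 = 2; 2 == 2 -> filled
(68,42): row=0b1000100, col=0b101010, row AND col = 0b0 = 0; 0 != 42 -> empty
(55,60): col outside [0, 55] -> not filled
(252,15): row=0b11111100, col=0b1111, row AND col = 0b1100 = 12; 12 != 15 -> empty
(159,128): row=0b10011111, col=0b10000000, row AND col = 0b10000000 = 128; 128 == 128 -> filled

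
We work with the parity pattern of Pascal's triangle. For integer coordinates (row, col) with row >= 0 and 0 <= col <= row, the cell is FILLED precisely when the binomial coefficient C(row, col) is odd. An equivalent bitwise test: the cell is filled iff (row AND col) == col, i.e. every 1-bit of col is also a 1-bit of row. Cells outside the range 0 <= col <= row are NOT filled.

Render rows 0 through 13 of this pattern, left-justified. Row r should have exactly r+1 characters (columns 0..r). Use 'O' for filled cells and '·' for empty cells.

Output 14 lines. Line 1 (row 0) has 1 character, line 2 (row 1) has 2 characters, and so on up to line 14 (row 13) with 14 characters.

Answer: O
OO
O·O
OOOO
O···O
OO··OO
O·O·O·O
OOOOOOOO
O·······O
OO······OO
O·O·····O·O
OOOO····OOOO
O···O···O···O
OO··OO··OO··OO

Derivation:
r0=0: O
r1=1: OO
r2=10: O·O
r3=11: OOOO
r4=100: O···O
r5=101: OO··OO
r6=110: O·O·O·O
r7=111: OOOOOOOO
r8=1000: O·······O
r9=1001: OO······OO
r10=1010: O·O·····O·O
r11=1011: OOOO····OOOO
r12=1100: O···O···O···O
r13=1101: OO··OO··OO··OO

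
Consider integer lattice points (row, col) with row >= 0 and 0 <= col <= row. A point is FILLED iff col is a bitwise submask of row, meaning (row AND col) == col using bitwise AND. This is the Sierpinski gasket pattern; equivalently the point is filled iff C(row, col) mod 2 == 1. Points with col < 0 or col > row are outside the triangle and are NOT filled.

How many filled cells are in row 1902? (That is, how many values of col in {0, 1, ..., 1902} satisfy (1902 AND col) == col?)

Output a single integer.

1902 in binary = 11101101110
popcount(1902) = number of 1-bits in 11101101110 = 8
A col c satisfies (1902 AND c) == c iff every set bit of c is also set in 1902; each of the 8 set bits of 1902 can independently be on or off in c.
count = 2^8 = 256

Answer: 256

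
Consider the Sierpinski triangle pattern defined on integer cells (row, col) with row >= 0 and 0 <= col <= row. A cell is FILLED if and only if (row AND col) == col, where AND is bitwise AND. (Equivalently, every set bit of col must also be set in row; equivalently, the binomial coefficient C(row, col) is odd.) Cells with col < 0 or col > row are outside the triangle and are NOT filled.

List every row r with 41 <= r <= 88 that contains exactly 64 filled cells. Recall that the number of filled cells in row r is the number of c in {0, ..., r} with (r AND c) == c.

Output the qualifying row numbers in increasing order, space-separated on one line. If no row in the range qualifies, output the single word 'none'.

Answer: 63

Derivation:
Row r has 2^popcount(r) filled cells, so we need popcount(r) = log2(64) = 6.
Scan r = 41..88 and keep those with exactly 6 one-bits:
r=41=101001 popcount=3 -> skip
r=42=101010 popcount=3 -> skip
r=43=101011 popcount=4 -> skip
r=44=101100 popcount=3 -> skip
r=45=101101 popcount=4 -> skip
r=46=101110 popcount=4 -> skip
r=47=101111 popcount=5 -> skip
r=48=110000 popcount=2 -> skip
r=49=110001 popcount=3 -> skip
r=50=110010 popcount=3 -> skip
r=51=110011 popcount=4 -> skip
r=52=110100 popcount=3 -> skip
r=53=110101 popcount=4 -> skip
r=54=110110 popcount=4 -> skip
r=55=110111 popcount=5 -> skip
r=56=111000 popcount=3 -> skip
r=57=111001 popcount=4 -> skip
r=58=111010 popcount=4 -> skip
r=59=111011 popcount=5 -> skip
r=60=111100 popcount=4 -> skip
r=61=111101 popcount=5 -> skip
r=62=111110 popcount=5 -> skip
r=63=111111 popcount=6 -> KEEP
r=64=1000000 popcount=1 -> skip
r=65=1000001 popcount=2 -> skip
r=66=1000010 popcount=2 -> skip
r=67=1000011 popcount=3 -> skip
r=68=1000100 popcount=2 -> skip
r=69=1000101 popcount=3 -> skip
r=70=1000110 popcount=3 -> skip
r=71=1000111 popcount=4 -> skip
r=72=1001000 popcount=2 -> skip
r=73=1001001 popcount=3 -> skip
r=74=1001010 popcount=3 -> skip
r=75=1001011 popcount=4 -> skip
r=76=1001100 popcount=3 -> skip
r=77=1001101 popcount=4 -> skip
r=78=1001110 popcount=4 -> skip
r=79=1001111 popcount=5 -> skip
r=80=1010000 popcount=2 -> skip
r=81=1010001 popcount=3 -> skip
r=82=1010010 popcount=3 -> skip
r=83=1010011 popcount=4 -> skip
r=84=1010100 popcount=3 -> skip
r=85=1010101 popcount=4 -> skip
r=86=1010110 popcount=4 -> skip
r=87=1010111 popcount=5 -> skip
r=88=1011000 popcount=3 -> skip
Kept rows: 63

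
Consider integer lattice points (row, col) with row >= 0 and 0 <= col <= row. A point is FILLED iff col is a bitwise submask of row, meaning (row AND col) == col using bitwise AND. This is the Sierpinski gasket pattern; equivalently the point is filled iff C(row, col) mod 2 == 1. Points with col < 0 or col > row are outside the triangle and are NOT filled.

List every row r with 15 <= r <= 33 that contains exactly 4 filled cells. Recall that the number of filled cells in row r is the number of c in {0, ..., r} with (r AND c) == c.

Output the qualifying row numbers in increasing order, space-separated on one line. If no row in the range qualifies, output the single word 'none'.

Answer: 17 18 20 24 33

Derivation:
Row r has 2^popcount(r) filled cells, so we need popcount(r) = log2(4) = 2.
Scan r = 15..33 and keep those with exactly 2 one-bits:
r=15=1111 popcount=4 -> skip
r=16=10000 popcount=1 -> skip
r=17=10001 popcount=2 -> KEEP
r=18=10010 popcount=2 -> KEEP
r=19=10011 popcount=3 -> skip
r=20=10100 popcount=2 -> KEEP
r=21=10101 popcount=3 -> skip
r=22=10110 popcount=3 -> skip
r=23=10111 popcount=4 -> skip
r=24=11000 popcount=2 -> KEEP
r=25=11001 popcount=3 -> skip
r=26=11010 popcount=3 -> skip
r=27=11011 popcount=4 -> skip
r=28=11100 popcount=3 -> skip
r=29=11101 popcount=4 -> skip
r=30=11110 popcount=4 -> skip
r=31=11111 popcount=5 -> skip
r=32=100000 popcount=1 -> skip
r=33=100001 popcount=2 -> KEEP
Kept rows: 17 18 20 24 33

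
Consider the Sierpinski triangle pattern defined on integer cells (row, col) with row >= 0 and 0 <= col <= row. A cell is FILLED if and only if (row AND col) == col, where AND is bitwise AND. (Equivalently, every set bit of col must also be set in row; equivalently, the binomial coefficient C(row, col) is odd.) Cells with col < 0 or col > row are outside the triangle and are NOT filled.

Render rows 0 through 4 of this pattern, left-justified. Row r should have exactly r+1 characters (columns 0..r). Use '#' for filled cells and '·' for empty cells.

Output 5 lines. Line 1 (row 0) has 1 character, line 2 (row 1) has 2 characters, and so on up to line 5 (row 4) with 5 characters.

r0=0: #
r1=1: ##
r2=10: #·#
r3=11: ####
r4=100: #···#

Answer: #
##
#·#
####
#···#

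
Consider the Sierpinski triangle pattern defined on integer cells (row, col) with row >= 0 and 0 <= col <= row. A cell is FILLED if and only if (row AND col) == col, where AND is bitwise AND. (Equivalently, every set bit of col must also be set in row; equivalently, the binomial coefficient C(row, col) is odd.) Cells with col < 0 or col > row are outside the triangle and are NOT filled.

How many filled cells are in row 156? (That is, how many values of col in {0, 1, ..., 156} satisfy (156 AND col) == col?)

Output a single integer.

Answer: 16

Derivation:
156 in binary = 10011100
popcount(156) = number of 1-bits in 10011100 = 4
A col c satisfies (156 AND c) == c iff every set bit of c is also set in 156; each of the 4 set bits of 156 can independently be on or off in c.
count = 2^4 = 16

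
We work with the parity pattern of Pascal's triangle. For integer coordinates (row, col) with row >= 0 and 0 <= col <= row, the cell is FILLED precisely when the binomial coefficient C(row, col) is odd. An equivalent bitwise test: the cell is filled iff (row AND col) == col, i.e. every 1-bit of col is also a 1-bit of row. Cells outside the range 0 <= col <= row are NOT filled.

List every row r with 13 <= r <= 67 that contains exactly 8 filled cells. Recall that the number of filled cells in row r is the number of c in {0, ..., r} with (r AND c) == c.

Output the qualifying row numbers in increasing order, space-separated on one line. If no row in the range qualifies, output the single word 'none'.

Answer: 13 14 19 21 22 25 26 28 35 37 38 41 42 44 49 50 52 56 67

Derivation:
Row r has 2^popcount(r) filled cells, so we need popcount(r) = log2(8) = 3.
Scan r = 13..67 and keep those with exactly 3 one-bits:
r=13=1101 popcount=3 -> KEEP
r=14=1110 popcount=3 -> KEEP
r=15=1111 popcount=4 -> skip
r=16=10000 popcount=1 -> skip
r=17=10001 popcount=2 -> skip
r=18=10010 popcount=2 -> skip
r=19=10011 popcount=3 -> KEEP
r=20=10100 popcount=2 -> skip
r=21=10101 popcount=3 -> KEEP
r=22=10110 popcount=3 -> KEEP
r=23=10111 popcount=4 -> skip
r=24=11000 popcount=2 -> skip
r=25=11001 popcount=3 -> KEEP
r=26=11010 popcount=3 -> KEEP
r=27=11011 popcount=4 -> skip
r=28=11100 popcount=3 -> KEEP
r=29=11101 popcount=4 -> skip
r=30=11110 popcount=4 -> skip
r=31=11111 popcount=5 -> skip
r=32=100000 popcount=1 -> skip
r=33=100001 popcount=2 -> skip
r=34=100010 popcount=2 -> skip
r=35=100011 popcount=3 -> KEEP
r=36=100100 popcount=2 -> skip
r=37=100101 popcount=3 -> KEEP
r=38=100110 popcount=3 -> KEEP
r=39=100111 popcount=4 -> skip
r=40=101000 popcount=2 -> skip
r=41=101001 popcount=3 -> KEEP
r=42=101010 popcount=3 -> KEEP
r=43=101011 popcount=4 -> skip
r=44=101100 popcount=3 -> KEEP
r=45=101101 popcount=4 -> skip
r=46=101110 popcount=4 -> skip
r=47=101111 popcount=5 -> skip
r=48=110000 popcount=2 -> skip
r=49=110001 popcount=3 -> KEEP
r=50=110010 popcount=3 -> KEEP
r=51=110011 popcount=4 -> skip
r=52=110100 popcount=3 -> KEEP
r=53=110101 popcount=4 -> skip
r=54=110110 popcount=4 -> skip
r=55=110111 popcount=5 -> skip
r=56=111000 popcount=3 -> KEEP
r=57=111001 popcount=4 -> skip
r=58=111010 popcount=4 -> skip
r=59=111011 popcount=5 -> skip
r=60=111100 popcount=4 -> skip
r=61=111101 popcount=5 -> skip
r=62=111110 popcount=5 -> skip
r=63=111111 popcount=6 -> skip
r=64=1000000 popcount=1 -> skip
r=65=1000001 popcount=2 -> skip
r=66=1000010 popcount=2 -> skip
r=67=1000011 popcount=3 -> KEEP
Kept rows: 13 14 19 21 22 25 26 28 35 37 38 41 42 44 49 50 52 56 67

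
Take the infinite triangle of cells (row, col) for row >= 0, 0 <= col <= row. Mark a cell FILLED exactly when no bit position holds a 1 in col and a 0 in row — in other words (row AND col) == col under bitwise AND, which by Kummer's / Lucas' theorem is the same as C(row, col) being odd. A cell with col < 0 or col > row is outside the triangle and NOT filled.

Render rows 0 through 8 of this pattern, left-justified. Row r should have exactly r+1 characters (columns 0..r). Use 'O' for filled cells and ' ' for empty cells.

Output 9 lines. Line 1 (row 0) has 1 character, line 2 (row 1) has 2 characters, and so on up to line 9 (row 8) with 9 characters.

r0=0: O
r1=1: OO
r2=10: O O
r3=11: OOOO
r4=100: O   O
r5=101: OO  OO
r6=110: O O O O
r7=111: OOOOOOOO
r8=1000: O       O

Answer: O
OO
O O
OOOO
O   O
OO  OO
O O O O
OOOOOOOO
O       O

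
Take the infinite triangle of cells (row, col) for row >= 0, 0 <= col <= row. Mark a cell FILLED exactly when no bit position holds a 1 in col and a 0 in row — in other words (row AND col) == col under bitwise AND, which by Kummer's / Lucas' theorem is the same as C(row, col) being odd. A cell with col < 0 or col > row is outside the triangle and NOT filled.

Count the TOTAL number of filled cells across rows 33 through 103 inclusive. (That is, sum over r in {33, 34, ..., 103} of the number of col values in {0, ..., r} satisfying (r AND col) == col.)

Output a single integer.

r33=100001 pc2: +4 =4
r34=100010 pc2: +4 =8
r35=100011 pc3: +8 =16
r36=100100 pc2: +4 =20
r37=100101 pc3: +8 =28
r38=100110 pc3: +8 =36
r39=100111 pc4: +16 =52
r40=101000 pc2: +4 =56
r41=101001 pc3: +8 =64
r42=101010 pc3: +8 =72
r43=101011 pc4: +16 =88
r44=101100 pc3: +8 =96
r45=101101 pc4: +16 =112
r46=101110 pc4: +16 =128
r47=101111 pc5: +32 =160
r48=110000 pc2: +4 =164
r49=110001 pc3: +8 =172
r50=110010 pc3: +8 =180
r51=110011 pc4: +16 =196
r52=110100 pc3: +8 =204
r53=110101 pc4: +16 =220
r54=110110 pc4: +16 =236
r55=110111 pc5: +32 =268
r56=111000 pc3: +8 =276
r57=111001 pc4: +16 =292
r58=111010 pc4: +16 =308
r59=111011 pc5: +32 =340
r60=111100 pc4: +16 =356
r61=111101 pc5: +32 =388
r62=111110 pc5: +32 =420
r63=111111 pc6: +64 =484
r64=1000000 pc1: +2 =486
r65=1000001 pc2: +4 =490
r66=1000010 pc2: +4 =494
r67=1000011 pc3: +8 =502
r68=1000100 pc2: +4 =506
r69=1000101 pc3: +8 =514
r70=1000110 pc3: +8 =522
r71=1000111 pc4: +16 =538
r72=1001000 pc2: +4 =542
r73=1001001 pc3: +8 =550
r74=1001010 pc3: +8 =558
r75=1001011 pc4: +16 =574
r76=1001100 pc3: +8 =582
r77=1001101 pc4: +16 =598
r78=1001110 pc4: +16 =614
r79=1001111 pc5: +32 =646
r80=1010000 pc2: +4 =650
r81=1010001 pc3: +8 =658
r82=1010010 pc3: +8 =666
r83=1010011 pc4: +16 =682
r84=1010100 pc3: +8 =690
r85=1010101 pc4: +16 =706
r86=1010110 pc4: +16 =722
r87=1010111 pc5: +32 =754
r88=1011000 pc3: +8 =762
r89=1011001 pc4: +16 =778
r90=1011010 pc4: +16 =794
r91=1011011 pc5: +32 =826
r92=1011100 pc4: +16 =842
r93=1011101 pc5: +32 =874
r94=1011110 pc5: +32 =906
r95=1011111 pc6: +64 =970
r96=1100000 pc2: +4 =974
r97=1100001 pc3: +8 =982
r98=1100010 pc3: +8 =990
r99=1100011 pc4: +16 =1006
r100=1100100 pc3: +8 =1014
r101=1100101 pc4: +16 =1030
r102=1100110 pc4: +16 =1046
r103=1100111 pc5: +32 =1078

Answer: 1078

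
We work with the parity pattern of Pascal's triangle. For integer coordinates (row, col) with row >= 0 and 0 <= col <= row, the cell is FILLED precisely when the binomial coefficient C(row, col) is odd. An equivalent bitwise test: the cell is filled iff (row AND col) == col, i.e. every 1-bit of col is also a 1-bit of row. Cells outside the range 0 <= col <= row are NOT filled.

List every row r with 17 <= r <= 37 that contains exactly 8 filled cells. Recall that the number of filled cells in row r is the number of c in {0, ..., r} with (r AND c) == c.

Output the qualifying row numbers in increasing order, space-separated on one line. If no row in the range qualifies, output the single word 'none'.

Row r has 2^popcount(r) filled cells, so we need popcount(r) = log2(8) = 3.
Scan r = 17..37 and keep those with exactly 3 one-bits:
r=17=10001 popcount=2 -> skip
r=18=10010 popcount=2 -> skip
r=19=10011 popcount=3 -> KEEP
r=20=10100 popcount=2 -> skip
r=21=10101 popcount=3 -> KEEP
r=22=10110 popcount=3 -> KEEP
r=23=10111 popcount=4 -> skip
r=24=11000 popcount=2 -> skip
r=25=11001 popcount=3 -> KEEP
r=26=11010 popcount=3 -> KEEP
r=27=11011 popcount=4 -> skip
r=28=11100 popcount=3 -> KEEP
r=29=11101 popcount=4 -> skip
r=30=11110 popcount=4 -> skip
r=31=11111 popcount=5 -> skip
r=32=100000 popcount=1 -> skip
r=33=100001 popcount=2 -> skip
r=34=100010 popcount=2 -> skip
r=35=100011 popcount=3 -> KEEP
r=36=100100 popcount=2 -> skip
r=37=100101 popcount=3 -> KEEP
Kept rows: 19 21 22 25 26 28 35 37

Answer: 19 21 22 25 26 28 35 37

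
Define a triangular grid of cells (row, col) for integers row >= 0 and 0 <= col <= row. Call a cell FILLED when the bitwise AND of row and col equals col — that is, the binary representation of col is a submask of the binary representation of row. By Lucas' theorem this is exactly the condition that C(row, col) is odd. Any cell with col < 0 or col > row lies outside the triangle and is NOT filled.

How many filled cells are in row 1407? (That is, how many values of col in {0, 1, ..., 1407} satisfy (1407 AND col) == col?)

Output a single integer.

Answer: 512

Derivation:
1407 in binary = 10101111111
popcount(1407) = number of 1-bits in 10101111111 = 9
A col c satisfies (1407 AND c) == c iff every set bit of c is also set in 1407; each of the 9 set bits of 1407 can independently be on or off in c.
count = 2^9 = 512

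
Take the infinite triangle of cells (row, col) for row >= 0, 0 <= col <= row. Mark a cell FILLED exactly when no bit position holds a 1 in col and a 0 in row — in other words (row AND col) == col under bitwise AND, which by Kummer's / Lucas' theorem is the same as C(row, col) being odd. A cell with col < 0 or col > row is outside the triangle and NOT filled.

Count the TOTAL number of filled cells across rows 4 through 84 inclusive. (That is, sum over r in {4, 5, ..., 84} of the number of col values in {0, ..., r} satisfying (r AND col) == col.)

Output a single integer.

r4=100 pc1: +2 =2
r5=101 pc2: +4 =6
r6=110 pc2: +4 =10
r7=111 pc3: +8 =18
r8=1000 pc1: +2 =20
r9=1001 pc2: +4 =24
r10=1010 pc2: +4 =28
r11=1011 pc3: +8 =36
r12=1100 pc2: +4 =40
r13=1101 pc3: +8 =48
r14=1110 pc3: +8 =56
r15=1111 pc4: +16 =72
r16=10000 pc1: +2 =74
r17=10001 pc2: +4 =78
r18=10010 pc2: +4 =82
r19=10011 pc3: +8 =90
r20=10100 pc2: +4 =94
r21=10101 pc3: +8 =102
r22=10110 pc3: +8 =110
r23=10111 pc4: +16 =126
r24=11000 pc2: +4 =130
r25=11001 pc3: +8 =138
r26=11010 pc3: +8 =146
r27=11011 pc4: +16 =162
r28=11100 pc3: +8 =170
r29=11101 pc4: +16 =186
r30=11110 pc4: +16 =202
r31=11111 pc5: +32 =234
r32=100000 pc1: +2 =236
r33=100001 pc2: +4 =240
r34=100010 pc2: +4 =244
r35=100011 pc3: +8 =252
r36=100100 pc2: +4 =256
r37=100101 pc3: +8 =264
r38=100110 pc3: +8 =272
r39=100111 pc4: +16 =288
r40=101000 pc2: +4 =292
r41=101001 pc3: +8 =300
r42=101010 pc3: +8 =308
r43=101011 pc4: +16 =324
r44=101100 pc3: +8 =332
r45=101101 pc4: +16 =348
r46=101110 pc4: +16 =364
r47=101111 pc5: +32 =396
r48=110000 pc2: +4 =400
r49=110001 pc3: +8 =408
r50=110010 pc3: +8 =416
r51=110011 pc4: +16 =432
r52=110100 pc3: +8 =440
r53=110101 pc4: +16 =456
r54=110110 pc4: +16 =472
r55=110111 pc5: +32 =504
r56=111000 pc3: +8 =512
r57=111001 pc4: +16 =528
r58=111010 pc4: +16 =544
r59=111011 pc5: +32 =576
r60=111100 pc4: +16 =592
r61=111101 pc5: +32 =624
r62=111110 pc5: +32 =656
r63=111111 pc6: +64 =720
r64=1000000 pc1: +2 =722
r65=1000001 pc2: +4 =726
r66=1000010 pc2: +4 =730
r67=1000011 pc3: +8 =738
r68=1000100 pc2: +4 =742
r69=1000101 pc3: +8 =750
r70=1000110 pc3: +8 =758
r71=1000111 pc4: +16 =774
r72=1001000 pc2: +4 =778
r73=1001001 pc3: +8 =786
r74=1001010 pc3: +8 =794
r75=1001011 pc4: +16 =810
r76=1001100 pc3: +8 =818
r77=1001101 pc4: +16 =834
r78=1001110 pc4: +16 =850
r79=1001111 pc5: +32 =882
r80=1010000 pc2: +4 =886
r81=1010001 pc3: +8 =894
r82=1010010 pc3: +8 =902
r83=1010011 pc4: +16 =918
r84=1010100 pc3: +8 =926

Answer: 926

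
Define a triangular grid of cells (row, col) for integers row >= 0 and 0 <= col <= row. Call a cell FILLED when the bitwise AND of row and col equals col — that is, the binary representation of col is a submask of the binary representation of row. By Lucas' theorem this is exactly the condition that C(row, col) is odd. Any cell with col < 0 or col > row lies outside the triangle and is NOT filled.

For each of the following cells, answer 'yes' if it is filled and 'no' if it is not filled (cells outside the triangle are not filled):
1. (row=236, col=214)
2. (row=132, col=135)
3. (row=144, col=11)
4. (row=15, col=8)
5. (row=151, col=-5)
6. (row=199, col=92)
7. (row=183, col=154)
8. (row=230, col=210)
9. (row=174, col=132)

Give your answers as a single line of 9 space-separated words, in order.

(236,214): row=0b11101100, col=0b11010110, row AND col = 0b11000100 = 196; 196 != 214 -> empty
(132,135): col outside [0, 132] -> not filled
(144,11): row=0b10010000, col=0b1011, row AND col = 0b0 = 0; 0 != 11 -> empty
(15,8): row=0b1111, col=0b1000, row AND col = 0b1000 = 8; 8 == 8 -> filled
(151,-5): col outside [0, 151] -> not filled
(199,92): row=0b11000111, col=0b1011100, row AND col = 0b1000100 = 68; 68 != 92 -> empty
(183,154): row=0b10110111, col=0b10011010, row AND col = 0b10010010 = 146; 146 != 154 -> empty
(230,210): row=0b11100110, col=0b11010010, row AND col = 0b11000010 = 194; 194 != 210 -> empty
(174,132): row=0b10101110, col=0b10000100, row AND col = 0b10000100 = 132; 132 == 132 -> filled

Answer: no no no yes no no no no yes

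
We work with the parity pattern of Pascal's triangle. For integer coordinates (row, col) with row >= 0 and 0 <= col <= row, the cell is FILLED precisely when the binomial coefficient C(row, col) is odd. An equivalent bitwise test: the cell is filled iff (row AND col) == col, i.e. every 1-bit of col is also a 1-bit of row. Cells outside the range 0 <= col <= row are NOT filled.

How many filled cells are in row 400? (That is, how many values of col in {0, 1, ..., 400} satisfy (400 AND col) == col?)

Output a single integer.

400 in binary = 110010000
popcount(400) = number of 1-bits in 110010000 = 3
A col c satisfies (400 AND c) == c iff every set bit of c is also set in 400; each of the 3 set bits of 400 can independently be on or off in c.
count = 2^3 = 8

Answer: 8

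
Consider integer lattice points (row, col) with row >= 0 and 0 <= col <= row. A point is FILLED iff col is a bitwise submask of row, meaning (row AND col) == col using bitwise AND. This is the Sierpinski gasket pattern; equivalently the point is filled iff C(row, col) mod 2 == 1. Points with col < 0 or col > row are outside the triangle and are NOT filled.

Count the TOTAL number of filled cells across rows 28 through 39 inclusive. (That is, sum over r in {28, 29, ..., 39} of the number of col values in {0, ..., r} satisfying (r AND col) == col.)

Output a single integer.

Answer: 126

Derivation:
r28=11100 pc3: +8 =8
r29=11101 pc4: +16 =24
r30=11110 pc4: +16 =40
r31=11111 pc5: +32 =72
r32=100000 pc1: +2 =74
r33=100001 pc2: +4 =78
r34=100010 pc2: +4 =82
r35=100011 pc3: +8 =90
r36=100100 pc2: +4 =94
r37=100101 pc3: +8 =102
r38=100110 pc3: +8 =110
r39=100111 pc4: +16 =126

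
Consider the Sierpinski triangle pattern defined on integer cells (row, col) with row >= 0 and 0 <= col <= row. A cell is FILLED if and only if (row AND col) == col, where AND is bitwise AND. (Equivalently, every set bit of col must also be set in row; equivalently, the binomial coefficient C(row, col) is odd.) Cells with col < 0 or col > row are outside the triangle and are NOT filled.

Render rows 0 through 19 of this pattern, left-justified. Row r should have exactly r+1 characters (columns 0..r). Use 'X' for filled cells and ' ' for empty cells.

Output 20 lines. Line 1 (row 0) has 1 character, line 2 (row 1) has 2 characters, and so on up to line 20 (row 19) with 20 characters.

Answer: X
XX
X X
XXXX
X   X
XX  XX
X X X X
XXXXXXXX
X       X
XX      XX
X X     X X
XXXX    XXXX
X   X   X   X
XX  XX  XX  XX
X X X X X X X X
XXXXXXXXXXXXXXXX
X               X
XX              XX
X X             X X
XXXX            XXXX

Derivation:
r0=0: X
r1=1: XX
r2=10: X X
r3=11: XXXX
r4=100: X   X
r5=101: XX  XX
r6=110: X X X X
r7=111: XXXXXXXX
r8=1000: X       X
r9=1001: XX      XX
r10=1010: X X     X X
r11=1011: XXXX    XXXX
r12=1100: X   X   X   X
r13=1101: XX  XX  XX  XX
r14=1110: X X X X X X X X
r15=1111: XXXXXXXXXXXXXXXX
r16=10000: X               X
r17=10001: XX              XX
r18=10010: X X             X X
r19=10011: XXXX            XXXX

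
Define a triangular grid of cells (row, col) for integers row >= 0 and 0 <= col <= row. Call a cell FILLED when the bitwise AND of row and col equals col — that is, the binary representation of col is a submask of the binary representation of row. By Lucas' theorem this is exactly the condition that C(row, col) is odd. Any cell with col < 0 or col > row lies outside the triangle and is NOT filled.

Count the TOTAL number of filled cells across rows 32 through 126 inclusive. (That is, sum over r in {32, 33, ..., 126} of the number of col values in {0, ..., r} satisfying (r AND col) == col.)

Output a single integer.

Answer: 1816

Derivation:
r32=100000 pc1: +2 =2
r33=100001 pc2: +4 =6
r34=100010 pc2: +4 =10
r35=100011 pc3: +8 =18
r36=100100 pc2: +4 =22
r37=100101 pc3: +8 =30
r38=100110 pc3: +8 =38
r39=100111 pc4: +16 =54
r40=101000 pc2: +4 =58
r41=101001 pc3: +8 =66
r42=101010 pc3: +8 =74
r43=101011 pc4: +16 =90
r44=101100 pc3: +8 =98
r45=101101 pc4: +16 =114
r46=101110 pc4: +16 =130
r47=101111 pc5: +32 =162
r48=110000 pc2: +4 =166
r49=110001 pc3: +8 =174
r50=110010 pc3: +8 =182
r51=110011 pc4: +16 =198
r52=110100 pc3: +8 =206
r53=110101 pc4: +16 =222
r54=110110 pc4: +16 =238
r55=110111 pc5: +32 =270
r56=111000 pc3: +8 =278
r57=111001 pc4: +16 =294
r58=111010 pc4: +16 =310
r59=111011 pc5: +32 =342
r60=111100 pc4: +16 =358
r61=111101 pc5: +32 =390
r62=111110 pc5: +32 =422
r63=111111 pc6: +64 =486
r64=1000000 pc1: +2 =488
r65=1000001 pc2: +4 =492
r66=1000010 pc2: +4 =496
r67=1000011 pc3: +8 =504
r68=1000100 pc2: +4 =508
r69=1000101 pc3: +8 =516
r70=1000110 pc3: +8 =524
r71=1000111 pc4: +16 =540
r72=1001000 pc2: +4 =544
r73=1001001 pc3: +8 =552
r74=1001010 pc3: +8 =560
r75=1001011 pc4: +16 =576
r76=1001100 pc3: +8 =584
r77=1001101 pc4: +16 =600
r78=1001110 pc4: +16 =616
r79=1001111 pc5: +32 =648
r80=1010000 pc2: +4 =652
r81=1010001 pc3: +8 =660
r82=1010010 pc3: +8 =668
r83=1010011 pc4: +16 =684
r84=1010100 pc3: +8 =692
r85=1010101 pc4: +16 =708
r86=1010110 pc4: +16 =724
r87=1010111 pc5: +32 =756
r88=1011000 pc3: +8 =764
r89=1011001 pc4: +16 =780
r90=1011010 pc4: +16 =796
r91=1011011 pc5: +32 =828
r92=1011100 pc4: +16 =844
r93=1011101 pc5: +32 =876
r94=1011110 pc5: +32 =908
r95=1011111 pc6: +64 =972
r96=1100000 pc2: +4 =976
r97=1100001 pc3: +8 =984
r98=1100010 pc3: +8 =992
r99=1100011 pc4: +16 =1008
r100=1100100 pc3: +8 =1016
r101=1100101 pc4: +16 =1032
r102=1100110 pc4: +16 =1048
r103=1100111 pc5: +32 =1080
r104=1101000 pc3: +8 =1088
r105=1101001 pc4: +16 =1104
r106=1101010 pc4: +16 =1120
r107=1101011 pc5: +32 =1152
r108=1101100 pc4: +16 =1168
r109=1101101 pc5: +32 =1200
r110=1101110 pc5: +32 =1232
r111=1101111 pc6: +64 =1296
r112=1110000 pc3: +8 =1304
r113=1110001 pc4: +16 =1320
r114=1110010 pc4: +16 =1336
r115=1110011 pc5: +32 =1368
r116=1110100 pc4: +16 =1384
r117=1110101 pc5: +32 =1416
r118=1110110 pc5: +32 =1448
r119=1110111 pc6: +64 =1512
r120=1111000 pc4: +16 =1528
r121=1111001 pc5: +32 =1560
r122=1111010 pc5: +32 =1592
r123=1111011 pc6: +64 =1656
r124=1111100 pc5: +32 =1688
r125=1111101 pc6: +64 =1752
r126=1111110 pc6: +64 =1816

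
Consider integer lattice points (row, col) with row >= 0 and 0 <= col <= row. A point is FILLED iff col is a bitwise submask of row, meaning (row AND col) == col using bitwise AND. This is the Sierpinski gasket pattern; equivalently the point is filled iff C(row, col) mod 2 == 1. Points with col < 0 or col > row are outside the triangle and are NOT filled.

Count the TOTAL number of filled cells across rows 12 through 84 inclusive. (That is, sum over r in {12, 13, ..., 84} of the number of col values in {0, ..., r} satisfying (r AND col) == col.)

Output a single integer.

Answer: 890

Derivation:
r12=1100 pc2: +4 =4
r13=1101 pc3: +8 =12
r14=1110 pc3: +8 =20
r15=1111 pc4: +16 =36
r16=10000 pc1: +2 =38
r17=10001 pc2: +4 =42
r18=10010 pc2: +4 =46
r19=10011 pc3: +8 =54
r20=10100 pc2: +4 =58
r21=10101 pc3: +8 =66
r22=10110 pc3: +8 =74
r23=10111 pc4: +16 =90
r24=11000 pc2: +4 =94
r25=11001 pc3: +8 =102
r26=11010 pc3: +8 =110
r27=11011 pc4: +16 =126
r28=11100 pc3: +8 =134
r29=11101 pc4: +16 =150
r30=11110 pc4: +16 =166
r31=11111 pc5: +32 =198
r32=100000 pc1: +2 =200
r33=100001 pc2: +4 =204
r34=100010 pc2: +4 =208
r35=100011 pc3: +8 =216
r36=100100 pc2: +4 =220
r37=100101 pc3: +8 =228
r38=100110 pc3: +8 =236
r39=100111 pc4: +16 =252
r40=101000 pc2: +4 =256
r41=101001 pc3: +8 =264
r42=101010 pc3: +8 =272
r43=101011 pc4: +16 =288
r44=101100 pc3: +8 =296
r45=101101 pc4: +16 =312
r46=101110 pc4: +16 =328
r47=101111 pc5: +32 =360
r48=110000 pc2: +4 =364
r49=110001 pc3: +8 =372
r50=110010 pc3: +8 =380
r51=110011 pc4: +16 =396
r52=110100 pc3: +8 =404
r53=110101 pc4: +16 =420
r54=110110 pc4: +16 =436
r55=110111 pc5: +32 =468
r56=111000 pc3: +8 =476
r57=111001 pc4: +16 =492
r58=111010 pc4: +16 =508
r59=111011 pc5: +32 =540
r60=111100 pc4: +16 =556
r61=111101 pc5: +32 =588
r62=111110 pc5: +32 =620
r63=111111 pc6: +64 =684
r64=1000000 pc1: +2 =686
r65=1000001 pc2: +4 =690
r66=1000010 pc2: +4 =694
r67=1000011 pc3: +8 =702
r68=1000100 pc2: +4 =706
r69=1000101 pc3: +8 =714
r70=1000110 pc3: +8 =722
r71=1000111 pc4: +16 =738
r72=1001000 pc2: +4 =742
r73=1001001 pc3: +8 =750
r74=1001010 pc3: +8 =758
r75=1001011 pc4: +16 =774
r76=1001100 pc3: +8 =782
r77=1001101 pc4: +16 =798
r78=1001110 pc4: +16 =814
r79=1001111 pc5: +32 =846
r80=1010000 pc2: +4 =850
r81=1010001 pc3: +8 =858
r82=1010010 pc3: +8 =866
r83=1010011 pc4: +16 =882
r84=1010100 pc3: +8 =890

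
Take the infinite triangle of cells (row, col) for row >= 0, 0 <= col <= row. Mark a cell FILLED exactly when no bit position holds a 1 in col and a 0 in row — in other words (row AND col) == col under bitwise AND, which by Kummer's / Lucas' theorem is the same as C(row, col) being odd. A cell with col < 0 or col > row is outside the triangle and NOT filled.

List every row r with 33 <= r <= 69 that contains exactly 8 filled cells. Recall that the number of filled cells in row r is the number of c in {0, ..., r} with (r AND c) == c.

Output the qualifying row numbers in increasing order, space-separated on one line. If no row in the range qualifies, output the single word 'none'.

Answer: 35 37 38 41 42 44 49 50 52 56 67 69

Derivation:
Row r has 2^popcount(r) filled cells, so we need popcount(r) = log2(8) = 3.
Scan r = 33..69 and keep those with exactly 3 one-bits:
r=33=100001 popcount=2 -> skip
r=34=100010 popcount=2 -> skip
r=35=100011 popcount=3 -> KEEP
r=36=100100 popcount=2 -> skip
r=37=100101 popcount=3 -> KEEP
r=38=100110 popcount=3 -> KEEP
r=39=100111 popcount=4 -> skip
r=40=101000 popcount=2 -> skip
r=41=101001 popcount=3 -> KEEP
r=42=101010 popcount=3 -> KEEP
r=43=101011 popcount=4 -> skip
r=44=101100 popcount=3 -> KEEP
r=45=101101 popcount=4 -> skip
r=46=101110 popcount=4 -> skip
r=47=101111 popcount=5 -> skip
r=48=110000 popcount=2 -> skip
r=49=110001 popcount=3 -> KEEP
r=50=110010 popcount=3 -> KEEP
r=51=110011 popcount=4 -> skip
r=52=110100 popcount=3 -> KEEP
r=53=110101 popcount=4 -> skip
r=54=110110 popcount=4 -> skip
r=55=110111 popcount=5 -> skip
r=56=111000 popcount=3 -> KEEP
r=57=111001 popcount=4 -> skip
r=58=111010 popcount=4 -> skip
r=59=111011 popcount=5 -> skip
r=60=111100 popcount=4 -> skip
r=61=111101 popcount=5 -> skip
r=62=111110 popcount=5 -> skip
r=63=111111 popcount=6 -> skip
r=64=1000000 popcount=1 -> skip
r=65=1000001 popcount=2 -> skip
r=66=1000010 popcount=2 -> skip
r=67=1000011 popcount=3 -> KEEP
r=68=1000100 popcount=2 -> skip
r=69=1000101 popcount=3 -> KEEP
Kept rows: 35 37 38 41 42 44 49 50 52 56 67 69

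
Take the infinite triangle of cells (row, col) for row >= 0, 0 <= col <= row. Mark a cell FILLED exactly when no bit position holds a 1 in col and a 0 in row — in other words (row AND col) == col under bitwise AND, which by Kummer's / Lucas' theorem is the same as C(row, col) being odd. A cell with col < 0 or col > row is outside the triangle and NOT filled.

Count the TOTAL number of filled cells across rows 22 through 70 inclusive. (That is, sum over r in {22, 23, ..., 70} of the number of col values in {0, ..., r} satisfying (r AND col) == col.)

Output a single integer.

r22=10110 pc3: +8 =8
r23=10111 pc4: +16 =24
r24=11000 pc2: +4 =28
r25=11001 pc3: +8 =36
r26=11010 pc3: +8 =44
r27=11011 pc4: +16 =60
r28=11100 pc3: +8 =68
r29=11101 pc4: +16 =84
r30=11110 pc4: +16 =100
r31=11111 pc5: +32 =132
r32=100000 pc1: +2 =134
r33=100001 pc2: +4 =138
r34=100010 pc2: +4 =142
r35=100011 pc3: +8 =150
r36=100100 pc2: +4 =154
r37=100101 pc3: +8 =162
r38=100110 pc3: +8 =170
r39=100111 pc4: +16 =186
r40=101000 pc2: +4 =190
r41=101001 pc3: +8 =198
r42=101010 pc3: +8 =206
r43=101011 pc4: +16 =222
r44=101100 pc3: +8 =230
r45=101101 pc4: +16 =246
r46=101110 pc4: +16 =262
r47=101111 pc5: +32 =294
r48=110000 pc2: +4 =298
r49=110001 pc3: +8 =306
r50=110010 pc3: +8 =314
r51=110011 pc4: +16 =330
r52=110100 pc3: +8 =338
r53=110101 pc4: +16 =354
r54=110110 pc4: +16 =370
r55=110111 pc5: +32 =402
r56=111000 pc3: +8 =410
r57=111001 pc4: +16 =426
r58=111010 pc4: +16 =442
r59=111011 pc5: +32 =474
r60=111100 pc4: +16 =490
r61=111101 pc5: +32 =522
r62=111110 pc5: +32 =554
r63=111111 pc6: +64 =618
r64=1000000 pc1: +2 =620
r65=1000001 pc2: +4 =624
r66=1000010 pc2: +4 =628
r67=1000011 pc3: +8 =636
r68=1000100 pc2: +4 =640
r69=1000101 pc3: +8 =648
r70=1000110 pc3: +8 =656

Answer: 656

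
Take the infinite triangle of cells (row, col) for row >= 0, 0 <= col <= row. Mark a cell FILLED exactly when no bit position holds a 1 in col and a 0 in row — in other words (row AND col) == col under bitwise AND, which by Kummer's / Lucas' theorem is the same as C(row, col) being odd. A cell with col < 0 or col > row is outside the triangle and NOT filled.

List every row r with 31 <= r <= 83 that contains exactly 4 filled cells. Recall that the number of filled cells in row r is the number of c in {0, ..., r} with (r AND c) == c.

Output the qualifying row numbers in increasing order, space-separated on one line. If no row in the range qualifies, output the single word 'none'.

Answer: 33 34 36 40 48 65 66 68 72 80

Derivation:
Row r has 2^popcount(r) filled cells, so we need popcount(r) = log2(4) = 2.
Scan r = 31..83 and keep those with exactly 2 one-bits:
r=31=11111 popcount=5 -> skip
r=32=100000 popcount=1 -> skip
r=33=100001 popcount=2 -> KEEP
r=34=100010 popcount=2 -> KEEP
r=35=100011 popcount=3 -> skip
r=36=100100 popcount=2 -> KEEP
r=37=100101 popcount=3 -> skip
r=38=100110 popcount=3 -> skip
r=39=100111 popcount=4 -> skip
r=40=101000 popcount=2 -> KEEP
r=41=101001 popcount=3 -> skip
r=42=101010 popcount=3 -> skip
r=43=101011 popcount=4 -> skip
r=44=101100 popcount=3 -> skip
r=45=101101 popcount=4 -> skip
r=46=101110 popcount=4 -> skip
r=47=101111 popcount=5 -> skip
r=48=110000 popcount=2 -> KEEP
r=49=110001 popcount=3 -> skip
r=50=110010 popcount=3 -> skip
r=51=110011 popcount=4 -> skip
r=52=110100 popcount=3 -> skip
r=53=110101 popcount=4 -> skip
r=54=110110 popcount=4 -> skip
r=55=110111 popcount=5 -> skip
r=56=111000 popcount=3 -> skip
r=57=111001 popcount=4 -> skip
r=58=111010 popcount=4 -> skip
r=59=111011 popcount=5 -> skip
r=60=111100 popcount=4 -> skip
r=61=111101 popcount=5 -> skip
r=62=111110 popcount=5 -> skip
r=63=111111 popcount=6 -> skip
r=64=1000000 popcount=1 -> skip
r=65=1000001 popcount=2 -> KEEP
r=66=1000010 popcount=2 -> KEEP
r=67=1000011 popcount=3 -> skip
r=68=1000100 popcount=2 -> KEEP
r=69=1000101 popcount=3 -> skip
r=70=1000110 popcount=3 -> skip
r=71=1000111 popcount=4 -> skip
r=72=1001000 popcount=2 -> KEEP
r=73=1001001 popcount=3 -> skip
r=74=1001010 popcount=3 -> skip
r=75=1001011 popcount=4 -> skip
r=76=1001100 popcount=3 -> skip
r=77=1001101 popcount=4 -> skip
r=78=1001110 popcount=4 -> skip
r=79=1001111 popcount=5 -> skip
r=80=1010000 popcount=2 -> KEEP
r=81=1010001 popcount=3 -> skip
r=82=1010010 popcount=3 -> skip
r=83=1010011 popcount=4 -> skip
Kept rows: 33 34 36 40 48 65 66 68 72 80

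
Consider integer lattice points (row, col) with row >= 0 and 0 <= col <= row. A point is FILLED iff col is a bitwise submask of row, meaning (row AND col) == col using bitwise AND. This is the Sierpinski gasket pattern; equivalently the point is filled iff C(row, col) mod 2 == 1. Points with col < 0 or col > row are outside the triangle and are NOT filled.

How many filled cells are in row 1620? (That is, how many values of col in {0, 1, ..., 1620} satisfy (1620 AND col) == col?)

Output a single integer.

Answer: 32

Derivation:
1620 in binary = 11001010100
popcount(1620) = number of 1-bits in 11001010100 = 5
A col c satisfies (1620 AND c) == c iff every set bit of c is also set in 1620; each of the 5 set bits of 1620 can independently be on or off in c.
count = 2^5 = 32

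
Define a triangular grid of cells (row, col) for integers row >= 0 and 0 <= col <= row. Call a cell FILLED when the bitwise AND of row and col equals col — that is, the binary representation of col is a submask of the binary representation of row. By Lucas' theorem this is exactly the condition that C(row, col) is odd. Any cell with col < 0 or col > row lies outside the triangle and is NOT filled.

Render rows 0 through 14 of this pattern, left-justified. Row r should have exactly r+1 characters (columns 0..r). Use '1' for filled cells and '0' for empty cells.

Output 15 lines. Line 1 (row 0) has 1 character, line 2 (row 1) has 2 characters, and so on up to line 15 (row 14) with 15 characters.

r0=0: 1
r1=1: 11
r2=10: 101
r3=11: 1111
r4=100: 10001
r5=101: 110011
r6=110: 1010101
r7=111: 11111111
r8=1000: 100000001
r9=1001: 1100000011
r10=1010: 10100000101
r11=1011: 111100001111
r12=1100: 1000100010001
r13=1101: 11001100110011
r14=1110: 101010101010101

Answer: 1
11
101
1111
10001
110011
1010101
11111111
100000001
1100000011
10100000101
111100001111
1000100010001
11001100110011
101010101010101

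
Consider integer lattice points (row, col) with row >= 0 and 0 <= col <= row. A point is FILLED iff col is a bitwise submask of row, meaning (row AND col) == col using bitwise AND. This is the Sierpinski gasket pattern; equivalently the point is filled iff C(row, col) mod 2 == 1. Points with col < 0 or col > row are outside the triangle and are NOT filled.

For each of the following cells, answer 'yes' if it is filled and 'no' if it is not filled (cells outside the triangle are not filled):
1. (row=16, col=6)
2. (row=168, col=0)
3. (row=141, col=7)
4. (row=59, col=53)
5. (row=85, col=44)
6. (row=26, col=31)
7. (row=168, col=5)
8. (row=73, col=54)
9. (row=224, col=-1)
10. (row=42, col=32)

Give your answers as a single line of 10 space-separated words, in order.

Answer: no yes no no no no no no no yes

Derivation:
(16,6): row=0b10000, col=0b110, row AND col = 0b0 = 0; 0 != 6 -> empty
(168,0): row=0b10101000, col=0b0, row AND col = 0b0 = 0; 0 == 0 -> filled
(141,7): row=0b10001101, col=0b111, row AND col = 0b101 = 5; 5 != 7 -> empty
(59,53): row=0b111011, col=0b110101, row AND col = 0b110001 = 49; 49 != 53 -> empty
(85,44): row=0b1010101, col=0b101100, row AND col = 0b100 = 4; 4 != 44 -> empty
(26,31): col outside [0, 26] -> not filled
(168,5): row=0b10101000, col=0b101, row AND col = 0b0 = 0; 0 != 5 -> empty
(73,54): row=0b1001001, col=0b110110, row AND col = 0b0 = 0; 0 != 54 -> empty
(224,-1): col outside [0, 224] -> not filled
(42,32): row=0b101010, col=0b100000, row AND col = 0b100000 = 32; 32 == 32 -> filled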